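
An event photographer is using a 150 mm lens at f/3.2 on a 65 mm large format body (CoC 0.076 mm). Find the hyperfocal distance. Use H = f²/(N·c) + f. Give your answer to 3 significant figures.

Hyperfocal distance H = f²/(N·c) + f = 150²/(3.2 × 0.076) + 150 = 22500/0.2432 + 150 ≈ 92666.4 mm ≈ 92.7 m.

92.7 m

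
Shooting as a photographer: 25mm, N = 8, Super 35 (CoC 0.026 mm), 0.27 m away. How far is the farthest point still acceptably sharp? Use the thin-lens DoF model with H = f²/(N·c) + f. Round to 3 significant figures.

Hyperfocal distance H = f²/(N·c) + f = 25²/(8 × 0.026) + 25 = 625/0.208 + 25 ≈ 3029.8 mm ≈ 3.030 m.
Far limit Df = s·(H − f)/(H − s) = 270 × (3029.8 − 25) / (3029.8 − 270) = 270 × 3004.8 / 2759.8 ≈ 293.97 mm.

294 mm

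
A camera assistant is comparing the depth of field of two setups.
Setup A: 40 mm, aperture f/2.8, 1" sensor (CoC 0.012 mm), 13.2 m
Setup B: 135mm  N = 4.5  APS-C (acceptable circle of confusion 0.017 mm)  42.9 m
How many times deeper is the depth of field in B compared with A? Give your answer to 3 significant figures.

Setup A: H = 40²/(2.8×0.012) + 40 ≈ 47659.0 mm; DoF = Df − Dn = 18241.1 − 10341.9 ≈ 7899.2 mm.
Setup B: H = 135²/(4.5×0.017) + 135 ≈ 238370.3 mm; DoF = Df − Dn = 52286 − 36371 ≈ 15915 mm.
Ratio = 15915 / 7899.2 ≈ 2.01.

2.01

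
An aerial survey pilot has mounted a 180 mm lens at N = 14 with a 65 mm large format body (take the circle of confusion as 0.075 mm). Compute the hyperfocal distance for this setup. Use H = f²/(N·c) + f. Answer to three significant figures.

Hyperfocal distance H = f²/(N·c) + f = 180²/(14 × 0.075) + 180 = 32400/1.05 + 180 ≈ 31037.1 mm ≈ 31.0 m.

31.0 m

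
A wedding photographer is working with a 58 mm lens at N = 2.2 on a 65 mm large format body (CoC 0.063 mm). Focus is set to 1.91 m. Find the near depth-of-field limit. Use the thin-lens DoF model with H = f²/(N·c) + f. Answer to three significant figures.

Hyperfocal distance H = f²/(N·c) + f = 58²/(2.2 × 0.063) + 58 = 3364/0.1386 + 58 ≈ 24329.3 mm ≈ 24.33 m.
Near limit Dn = s·(H − f)/(H + s − 2f) = 1910 × (24329.3 − 58) / (24329.3 + 1910 − 2 × 58) = 1910 × 24271.3 / 26123.3 ≈ 1774.6 mm ≈ 1.77 m.

1.77 m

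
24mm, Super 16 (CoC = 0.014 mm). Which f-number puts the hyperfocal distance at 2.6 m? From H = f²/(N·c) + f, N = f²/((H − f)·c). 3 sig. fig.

Rearrange H = f²/(N·c) + f for N: N = f² / ((H − f)·c).
N = 24² / ((2600 − 24) × 0.014) = 576 / 36.06 ≈ 16.

f/16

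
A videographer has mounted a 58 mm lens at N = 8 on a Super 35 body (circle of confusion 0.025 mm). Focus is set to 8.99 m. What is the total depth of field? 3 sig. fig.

Hyperfocal distance H = f²/(N·c) + f = 58²/(8 × 0.025) + 58 = 3364/0.2 + 58 ≈ 16878.0 mm ≈ 16.88 m.
Near limit Dn = s·(H − f)/(H + s − 2f) = 8990 × (16878.0 − 58) / (16878.0 + 8990 − 2 × 58) = 8990 × 16820.0 / 25752.0 ≈ 5872 mm.
Far limit Df = s·(H − f)/(H − s) = 8990 × (16878.0 − 58) / (16878.0 − 8990) = 8990 × 16820.0 / 7888.0 ≈ 19170 mm.
Depth of field = Df − Dn = 19170 − 5872 ≈ 13298 mm ≈ 13.3 m.

13.3 m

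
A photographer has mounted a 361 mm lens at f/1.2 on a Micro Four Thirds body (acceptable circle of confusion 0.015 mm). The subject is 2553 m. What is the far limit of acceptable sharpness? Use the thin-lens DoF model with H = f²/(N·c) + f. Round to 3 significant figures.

3940 m

Hyperfocal distance H = f²/(N·c) + f = 361²/(1.2 × 0.015) + 361 = 130321/0.018 + 361 ≈ 7240416.6 mm ≈ 7240 m.
Far limit Df = s·(H − f)/(H − s) = 2553000 × (7240416.6 − 361) / (7240416.6 − 2553000) = 2553000 × 7240055.6 / 4687416.6 ≈ 3943294 mm ≈ 3940 m.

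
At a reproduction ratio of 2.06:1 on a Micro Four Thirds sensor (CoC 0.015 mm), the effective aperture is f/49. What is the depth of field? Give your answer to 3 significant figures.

At magnification m, DoF ≈ 2·N_eff·c/m² = 2 × 49 × 0.015 / 2.06² = 1.47 / 4.244 ≈ 0.346 mm.

0.346 mm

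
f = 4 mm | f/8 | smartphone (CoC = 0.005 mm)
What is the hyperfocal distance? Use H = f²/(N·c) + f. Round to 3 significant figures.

404 mm

Hyperfocal distance H = f²/(N·c) + f = 4²/(8 × 0.005) + 4 = 16/0.04 + 4 ≈ 404.0 mm ≈ 0.404 m.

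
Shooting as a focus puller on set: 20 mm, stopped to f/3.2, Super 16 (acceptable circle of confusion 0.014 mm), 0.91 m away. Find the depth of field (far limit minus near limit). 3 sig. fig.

Hyperfocal distance H = f²/(N·c) + f = 20²/(3.2 × 0.014) + 20 = 400/0.0448 + 20 ≈ 8948.6 mm ≈ 8.949 m.
Near limit Dn = s·(H − f)/(H + s − 2f) = 910 × (8948.6 − 20) / (8948.6 + 910 − 2 × 20) = 910 × 8928.6 / 9818.6 ≈ 827.51 mm.
Far limit Df = s·(H − f)/(H − s) = 910 × (8948.6 − 20) / (8948.6 − 910) = 910 × 8928.6 / 8038.6 ≈ 1010.75 mm.
Depth of field = Df − Dn = 1010.75 − 827.51 ≈ 183.24 mm.

183 mm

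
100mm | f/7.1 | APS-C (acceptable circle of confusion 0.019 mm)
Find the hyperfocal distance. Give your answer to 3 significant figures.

Hyperfocal distance H = f²/(N·c) + f = 100²/(7.1 × 0.019) + 100 = 10000/0.1349 + 100 ≈ 74229.0 mm ≈ 74.2 m.

74.2 m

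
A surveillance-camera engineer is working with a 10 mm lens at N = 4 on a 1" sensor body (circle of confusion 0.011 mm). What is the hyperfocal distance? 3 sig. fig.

2.28 m

Hyperfocal distance H = f²/(N·c) + f = 10²/(4 × 0.011) + 10 = 100/0.044 + 10 ≈ 2282.7 mm ≈ 2.28 m.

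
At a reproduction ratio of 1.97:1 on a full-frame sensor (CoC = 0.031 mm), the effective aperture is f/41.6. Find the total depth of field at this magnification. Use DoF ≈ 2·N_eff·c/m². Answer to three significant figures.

0.665 mm

At magnification m, DoF ≈ 2·N_eff·c/m² = 2 × 41.6 × 0.031 / 1.97² = 2.579 / 3.881 ≈ 0.665 mm.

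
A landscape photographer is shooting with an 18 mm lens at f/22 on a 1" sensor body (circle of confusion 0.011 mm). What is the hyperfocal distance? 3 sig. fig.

Hyperfocal distance H = f²/(N·c) + f = 18²/(22 × 0.011) + 18 = 324/0.242 + 18 ≈ 1356.8 mm ≈ 1.36 m.

1.36 m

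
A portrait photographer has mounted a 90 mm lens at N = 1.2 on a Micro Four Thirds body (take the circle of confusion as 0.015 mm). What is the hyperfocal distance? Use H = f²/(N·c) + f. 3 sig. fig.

Hyperfocal distance H = f²/(N·c) + f = 90²/(1.2 × 0.015) + 90 = 8100/0.018 + 90 ≈ 450090.0 mm ≈ 450 m.

450 m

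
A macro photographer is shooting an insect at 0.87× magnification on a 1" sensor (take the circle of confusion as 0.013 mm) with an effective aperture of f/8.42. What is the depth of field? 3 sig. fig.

0.289 mm

At magnification m, DoF ≈ 2·N_eff·c/m² = 2 × 8.42 × 0.013 / 0.87² = 0.2189 / 0.7569 ≈ 0.289 mm.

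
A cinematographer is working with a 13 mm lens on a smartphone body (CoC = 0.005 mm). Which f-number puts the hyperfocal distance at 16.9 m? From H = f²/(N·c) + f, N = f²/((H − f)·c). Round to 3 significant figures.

Rearrange H = f²/(N·c) + f for N: N = f² / ((H − f)·c).
N = 13² / ((16900 − 13) × 0.005) = 169 / 84.44 ≈ 2.00.

f/2.00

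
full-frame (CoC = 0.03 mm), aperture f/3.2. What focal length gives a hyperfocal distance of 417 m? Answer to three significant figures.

200 mm

From H = f²/(N·c) + f, with f ≪ H: f ≈ √(H·N·c) = √(417000 × 3.2 × 0.03) = √40032 ≈ 200.1 mm.
The +f correction barely moves this — solving exactly, f² + N·c·f − N·c·H = 0 ⇒ f = (−N·c + √((N·c)² + 4·N·c·H))/2 = (−0.096 + √160128)/2 ≈ 200.03 mm, so f ≈ 200 mm.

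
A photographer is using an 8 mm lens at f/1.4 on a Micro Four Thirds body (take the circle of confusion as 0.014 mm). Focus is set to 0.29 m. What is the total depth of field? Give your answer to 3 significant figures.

Hyperfocal distance H = f²/(N·c) + f = 8²/(1.4 × 0.014) + 8 = 64/0.0196 + 8 ≈ 3273.3 mm ≈ 3.273 m.
Near limit Dn = s·(H − f)/(H + s − 2f) = 290 × (3273.3 − 8) / (3273.3 + 290 − 2 × 8) = 290 × 3265.3 / 3547.3 ≈ 266.946 mm.
Far limit Df = s·(H − f)/(H − s) = 290 × (3273.3 − 8) / (3273.3 − 290) = 290 × 3265.3 / 2983.3 ≈ 317.413 mm.
Depth of field = Df − Dn = 317.413 − 266.946 ≈ 50.467 mm.

50.5 mm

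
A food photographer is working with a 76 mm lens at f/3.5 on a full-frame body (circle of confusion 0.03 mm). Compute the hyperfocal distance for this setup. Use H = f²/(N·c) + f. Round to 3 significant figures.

55.1 m

Hyperfocal distance H = f²/(N·c) + f = 76²/(3.5 × 0.03) + 76 = 5776/0.105 + 76 ≈ 55085.5 mm ≈ 55.1 m.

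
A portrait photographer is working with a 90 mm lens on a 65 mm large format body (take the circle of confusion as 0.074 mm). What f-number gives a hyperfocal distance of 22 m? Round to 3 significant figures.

Rearrange H = f²/(N·c) + f for N: N = f² / ((H − f)·c).
N = 90² / ((22000 − 90) × 0.074) = 8100 / 1621 ≈ 5.

f/5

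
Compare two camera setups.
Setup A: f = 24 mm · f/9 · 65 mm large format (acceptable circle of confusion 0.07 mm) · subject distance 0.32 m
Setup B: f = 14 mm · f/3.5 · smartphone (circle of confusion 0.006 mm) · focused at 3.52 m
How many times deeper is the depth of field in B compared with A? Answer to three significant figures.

Setup A: H = 24²/(9×0.07) + 24 ≈ 938.3 mm; DoF = Df − Dn = 473.20 − 241.74 ≈ 231.46 mm.
Setup B: H = 14²/(3.5×0.006) + 14 ≈ 9347.3 mm; DoF = Df − Dn = 5637.8 − 2558.8 ≈ 3079.0 mm.
Ratio = 3079.0 / 231.46 ≈ 13.3.

13.3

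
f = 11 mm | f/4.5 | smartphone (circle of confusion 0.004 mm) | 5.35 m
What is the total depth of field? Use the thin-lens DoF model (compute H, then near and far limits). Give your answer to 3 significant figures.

Hyperfocal distance H = f²/(N·c) + f = 11²/(4.5 × 0.004) + 11 = 121/0.018 + 11 ≈ 6733.2 mm ≈ 6.733 m.
Near limit Dn = s·(H − f)/(H + s − 2f) = 5350 × (6733.2 − 11) / (6733.2 + 5350 − 2 × 11) = 5350 × 6722.2 / 12061.2 ≈ 2982 mm.
Far limit Df = s·(H − f)/(H − s) = 5350 × (6733.2 − 11) / (6733.2 − 5350) = 5350 × 6722.2 / 1383.2 ≈ 26000 mm.
Depth of field = Df − Dn = 26000 − 2982 ≈ 23018 mm ≈ 23.0 m.

23.0 m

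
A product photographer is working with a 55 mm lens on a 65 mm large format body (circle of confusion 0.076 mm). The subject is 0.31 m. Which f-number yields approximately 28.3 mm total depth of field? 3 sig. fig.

Write h = H − f = f²/(N·c). The thin-lens limits are Dn = s·h/(h + (s−f)) and Df = s·h/(h − (s−f)), so DoF = Df − Dn = 2·s·(s−f)·h / (h² − (s−f)²).
That is a quadratic in h: DoF·h² − 2·s·(s−f)·h − DoF·(s−f)² = 0 ⇒ h = (s−f)·(s + √(s² + DoF²)) / DoF = 255 × (310 + √(310² + 28.3²)) / 28.3 = 255 × (310 + 311.289) / 28.3 ≈ 5598.2 mm.
Then N = f²/(c·h) = 55² / (0.076 × 5598.2) = 3025 / 425.46 ≈ 7.11.

f/7.11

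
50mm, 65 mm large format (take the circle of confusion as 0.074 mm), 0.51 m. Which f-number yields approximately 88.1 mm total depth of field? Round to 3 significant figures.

Write h = H − f = f²/(N·c). The thin-lens limits are Dn = s·h/(h + (s−f)) and Df = s·h/(h − (s−f)), so DoF = Df − Dn = 2·s·(s−f)·h / (h² − (s−f)²).
That is a quadratic in h: DoF·h² − 2·s·(s−f)·h − DoF·(s−f)² = 0 ⇒ h = (s−f)·(s + √(s² + DoF²)) / DoF = 460 × (510 + √(510² + 88.1²)) / 88.1 = 460 × (510 + 517.553) / 88.1 ≈ 5365.2 mm.
Then N = f²/(c·h) = 50² / (0.074 × 5365.2) = 2500 / 397.03 ≈ 6.30.

f/6.30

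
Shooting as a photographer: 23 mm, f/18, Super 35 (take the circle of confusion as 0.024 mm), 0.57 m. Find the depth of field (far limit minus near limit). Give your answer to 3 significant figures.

Hyperfocal distance H = f²/(N·c) + f = 23²/(18 × 0.024) + 23 = 529/0.432 + 23 ≈ 1247.5 mm ≈ 1.248 m.
Near limit Dn = s·(H − f)/(H + s − 2f) = 570 × (1247.5 − 23) / (1247.5 + 570 − 2 × 23) = 570 × 1224.5 / 1771.5 ≈ 394.00 mm.
Far limit Df = s·(H − f)/(H − s) = 570 × (1247.5 − 23) / (1247.5 − 570) = 570 × 1224.5 / 677.5 ≈ 1030.18 mm.
Depth of field = Df − Dn = 1030.18 − 394.00 ≈ 636.18 mm ≈ 0.636 m.

0.636 m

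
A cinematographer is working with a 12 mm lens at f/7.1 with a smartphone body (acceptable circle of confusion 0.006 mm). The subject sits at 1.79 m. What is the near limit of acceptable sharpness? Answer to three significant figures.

Hyperfocal distance H = f²/(N·c) + f = 12²/(7.1 × 0.006) + 12 = 144/0.0426 + 12 ≈ 3392.3 mm ≈ 3.392 m.
Near limit Dn = s·(H − f)/(H + s − 2f) = 1790 × (3392.3 − 12) / (3392.3 + 1790 − 2 × 12) = 1790 × 3380.3 / 5158.3 ≈ 1173.0 mm ≈ 1.17 m.

1.17 m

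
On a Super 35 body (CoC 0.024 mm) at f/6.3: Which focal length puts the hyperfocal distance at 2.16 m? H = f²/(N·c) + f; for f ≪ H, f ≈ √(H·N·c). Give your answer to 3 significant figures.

From H = f²/(N·c) + f, with f ≪ H: f ≈ √(H·N·c) = √(2160 × 6.3 × 0.024) = √326.59 ≈ 18.07 mm.
Exact: f² + N·c·f − N·c·H = 0 ⇒ f = (−N·c + √((N·c)² + 4·N·c·H))/2 = (−0.1512 + √1306.4)/2 ≈ 17.996 mm ≈ 18.0 mm.

18.0 mm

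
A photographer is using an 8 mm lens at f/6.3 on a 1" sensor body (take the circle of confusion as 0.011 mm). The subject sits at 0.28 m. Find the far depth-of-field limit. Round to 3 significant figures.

Hyperfocal distance H = f²/(N·c) + f = 8²/(6.3 × 0.011) + 8 = 64/0.0693 + 8 ≈ 931.5 mm ≈ 0.932 m.
Far limit Df = s·(H − f)/(H − s) = 280 × (931.5 − 8) / (931.5 − 280) = 280 × 923.5 / 651.5 ≈ 396.90 mm.

397 mm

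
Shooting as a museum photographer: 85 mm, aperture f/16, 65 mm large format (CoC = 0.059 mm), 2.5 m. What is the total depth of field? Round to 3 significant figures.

1.75 m

Hyperfocal distance H = f²/(N·c) + f = 85²/(16 × 0.059) + 85 = 7225/0.944 + 85 ≈ 7738.6 mm ≈ 7.739 m.
Near limit Dn = s·(H − f)/(H + s − 2f) = 2500 × (7738.6 − 85) / (7738.6 + 2500 − 2 × 85) = 2500 × 7653.6 / 10068.6 ≈ 1900.4 mm.
Far limit Df = s·(H − f)/(H − s) = 2500 × (7738.6 − 85) / (7738.6 − 2500) = 2500 × 7653.6 / 5238.6 ≈ 3652.5 mm.
Depth of field = Df − Dn = 3652.5 − 1900.4 ≈ 1752.1 mm ≈ 1.75 m.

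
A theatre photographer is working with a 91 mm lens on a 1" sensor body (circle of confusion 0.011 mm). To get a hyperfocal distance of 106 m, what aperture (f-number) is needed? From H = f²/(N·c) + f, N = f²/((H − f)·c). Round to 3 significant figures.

Rearrange H = f²/(N·c) + f for N: N = f² / ((H − f)·c).
N = 91² / ((106000 − 91) × 0.011) = 8281 / 1165 ≈ 7.11.

f/7.11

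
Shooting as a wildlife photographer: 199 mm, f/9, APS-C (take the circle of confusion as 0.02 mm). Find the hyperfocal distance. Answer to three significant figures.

Hyperfocal distance H = f²/(N·c) + f = 199²/(9 × 0.02) + 199 = 39601/0.18 + 199 ≈ 220204.6 mm ≈ 220 m.

220 m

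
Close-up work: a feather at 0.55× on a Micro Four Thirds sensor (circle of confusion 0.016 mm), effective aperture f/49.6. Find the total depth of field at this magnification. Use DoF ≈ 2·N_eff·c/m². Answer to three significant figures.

At magnification m, DoF ≈ 2·N_eff·c/m² = 2 × 49.6 × 0.016 / 0.55² = 1.587 / 0.3025 ≈ 5.25 mm.

5.25 mm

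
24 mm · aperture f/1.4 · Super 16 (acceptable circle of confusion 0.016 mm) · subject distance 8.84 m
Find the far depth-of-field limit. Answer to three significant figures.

13.5 m

Hyperfocal distance H = f²/(N·c) + f = 24²/(1.4 × 0.016) + 24 = 576/0.0224 + 24 ≈ 25738.3 mm ≈ 25.74 m.
Far limit Df = s·(H − f)/(H − s) = 8840 × (25738.3 − 24) / (25738.3 − 8840) = 8840 × 25714.3 / 16898.3 ≈ 13452 mm ≈ 13.5 m.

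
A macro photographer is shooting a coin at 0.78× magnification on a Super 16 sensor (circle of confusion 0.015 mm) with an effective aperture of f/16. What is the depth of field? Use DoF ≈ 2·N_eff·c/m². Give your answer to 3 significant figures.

At magnification m, DoF ≈ 2·N_eff·c/m² = 2 × 16 × 0.015 / 0.78² = 0.48 / 0.6084 ≈ 0.789 mm.

0.789 mm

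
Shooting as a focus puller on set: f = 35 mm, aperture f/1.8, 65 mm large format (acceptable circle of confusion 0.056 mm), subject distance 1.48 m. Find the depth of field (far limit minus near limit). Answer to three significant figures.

357 mm

Hyperfocal distance H = f²/(N·c) + f = 35²/(1.8 × 0.056) + 35 = 1225/0.1008 + 35 ≈ 12187.8 mm ≈ 12.19 m.
Near limit Dn = s·(H − f)/(H + s − 2f) = 1480 × (12187.8 − 35) / (12187.8 + 1480 − 2 × 35) = 1480 × 12152.8 / 13597.8 ≈ 1322.72 mm.
Far limit Df = s·(H − f)/(H − s) = 1480 × (12187.8 − 35) / (12187.8 − 1480) = 1480 × 12152.8 / 10707.8 ≈ 1679.72 mm.
Depth of field = Df − Dn = 1679.72 − 1322.72 ≈ 357.00 mm.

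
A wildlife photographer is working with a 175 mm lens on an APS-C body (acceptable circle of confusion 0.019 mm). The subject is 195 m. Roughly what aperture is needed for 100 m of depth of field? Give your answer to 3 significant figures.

Write h = H − f = f²/(N·c). The thin-lens limits are Dn = s·h/(h + (s−f)) and Df = s·h/(h − (s−f)), so DoF = Df − Dn = 2·s·(s−f)·h / (h² − (s−f)²).
That is a quadratic in h: DoF·h² − 2·s·(s−f)·h − DoF·(s−f)² = 0 ⇒ h = (s−f)·(s + √(s² + DoF²)) / DoF = 194825 × (195000 + √(195000² + 100000²)) / 100000 = 194825 × (195000 + 219146) / 100000 ≈ 806860 mm.
Then N = f²/(c·h) = 175² / (0.019 × 806860) = 30625 / 15330 ≈ 2.00.

f/2.00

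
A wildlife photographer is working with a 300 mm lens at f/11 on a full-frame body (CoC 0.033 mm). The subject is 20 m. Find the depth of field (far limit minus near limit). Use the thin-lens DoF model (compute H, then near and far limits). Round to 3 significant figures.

3.20 m

Hyperfocal distance H = f²/(N·c) + f = 300²/(11 × 0.033) + 300 = 90000/0.363 + 300 ≈ 248233.9 mm ≈ 248.2 m.
Near limit Dn = s·(H − f)/(H + s − 2f) = 20000 × (248233.9 − 300) / (248233.9 + 20000 − 2 × 300) = 20000 × 247933.9 / 267633.9 ≈ 18527.8 mm.
Far limit Df = s·(H − f)/(H − s) = 20000 × (248233.9 − 300) / (248233.9 − 20000) = 20000 × 247933.9 / 228233.9 ≈ 21726.3 mm.
Depth of field = Df − Dn = 21726.3 − 18527.8 ≈ 3198.5 mm ≈ 3.20 m.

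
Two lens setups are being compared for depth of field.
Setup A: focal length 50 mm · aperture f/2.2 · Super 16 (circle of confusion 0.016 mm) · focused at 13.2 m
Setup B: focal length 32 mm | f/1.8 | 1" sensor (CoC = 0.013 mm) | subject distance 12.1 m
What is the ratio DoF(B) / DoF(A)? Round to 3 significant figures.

1.43

Setup A: H = 50²/(2.2×0.016) + 50 ≈ 71072.7 mm; DoF = Df − Dn = 16199.3 − 11137.8 ≈ 5061.5 mm.
Setup B: H = 32²/(1.8×0.013) + 32 ≈ 43792.7 mm; DoF = Df − Dn = 16707.5 − 9484.4 ≈ 7223.1 mm.
Ratio = 7223.1 / 5061.5 ≈ 1.43.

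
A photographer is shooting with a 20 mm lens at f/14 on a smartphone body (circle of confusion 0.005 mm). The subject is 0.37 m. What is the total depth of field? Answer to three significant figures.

45.5 mm

Hyperfocal distance H = f²/(N·c) + f = 20²/(14 × 0.005) + 20 = 400/0.07 + 20 ≈ 5734.3 mm ≈ 5.734 m.
Near limit Dn = s·(H − f)/(H + s − 2f) = 370 × (5734.3 − 20) / (5734.3 + 370 − 2 × 20) = 370 × 5714.3 / 6064.3 ≈ 348.645 mm.
Far limit Df = s·(H − f)/(H − s) = 370 × (5734.3 − 20) / (5734.3 − 370) = 370 × 5714.3 / 5364.3 ≈ 394.141 mm.
Depth of field = Df − Dn = 394.141 − 348.645 ≈ 45.496 mm.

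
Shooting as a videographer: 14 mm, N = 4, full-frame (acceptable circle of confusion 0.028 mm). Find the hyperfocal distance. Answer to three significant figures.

Hyperfocal distance H = f²/(N·c) + f = 14²/(4 × 0.028) + 14 = 196/0.112 + 14 ≈ 1764.0 mm ≈ 1.76 m.

1.76 m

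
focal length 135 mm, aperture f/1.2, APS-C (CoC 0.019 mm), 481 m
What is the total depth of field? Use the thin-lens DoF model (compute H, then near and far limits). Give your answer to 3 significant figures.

Hyperfocal distance H = f²/(N·c) + f = 135²/(1.2 × 0.019) + 135 = 18225/0.0228 + 135 ≈ 799477.1 mm ≈ 799.5 m.
Near limit Dn = s·(H − f)/(H + s − 2f) = 481000 × (799477.1 − 135) / (799477.1 + 481000 − 2 × 135) = 481000 × 799342.1 / 1280207.1 ≈ 300329 mm.
Far limit Df = s·(H − f)/(H − s) = 481000 × (799477.1 − 135) / (799477.1 − 481000) = 481000 × 799342.1 / 318477.1 ≈ 1207256 mm.
Depth of field = Df − Dn = 1207256 − 300329 ≈ 906927 mm ≈ 907 m.

907 m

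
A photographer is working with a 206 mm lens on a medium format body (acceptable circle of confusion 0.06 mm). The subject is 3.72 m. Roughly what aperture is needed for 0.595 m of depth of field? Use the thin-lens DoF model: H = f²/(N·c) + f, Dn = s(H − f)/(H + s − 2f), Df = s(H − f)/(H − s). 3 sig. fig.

Write h = H − f = f²/(N·c). The thin-lens limits are Dn = s·h/(h + (s−f)) and Df = s·h/(h − (s−f)), so DoF = Df − Dn = 2·s·(s−f)·h / (h² − (s−f)²).
That is a quadratic in h: DoF·h² − 2·s·(s−f)·h − DoF·(s−f)² = 0 ⇒ h = (s−f)·(s + √(s² + DoF²)) / DoF = 3514 × (3720 + √(3720² + 595²)) / 595 = 3514 × (3720 + 3767.28) / 595 ≈ 44219 mm.
Then N = f²/(c·h) = 206² / (0.06 × 44219) = 42436 / 2653.1 ≈ 16.

f/16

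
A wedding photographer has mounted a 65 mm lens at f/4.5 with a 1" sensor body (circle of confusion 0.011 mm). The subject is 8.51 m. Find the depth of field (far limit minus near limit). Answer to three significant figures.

Hyperfocal distance H = f²/(N·c) + f = 65²/(4.5 × 0.011) + 65 = 4225/0.0495 + 65 ≈ 85418.5 mm ≈ 85.42 m.
Near limit Dn = s·(H − f)/(H + s − 2f) = 8510 × (85418.5 − 65) / (85418.5 + 8510 − 2 × 65) = 8510 × 85353.5 / 93798.5 ≈ 7743.8 mm.
Far limit Df = s·(H − f)/(H − s) = 8510 × (85418.5 − 65) / (85418.5 − 8510) = 8510 × 85353.5 / 76908.5 ≈ 9444.4 mm.
Depth of field = Df − Dn = 9444.4 − 7743.8 ≈ 1700.6 mm ≈ 1.70 m.

1.70 m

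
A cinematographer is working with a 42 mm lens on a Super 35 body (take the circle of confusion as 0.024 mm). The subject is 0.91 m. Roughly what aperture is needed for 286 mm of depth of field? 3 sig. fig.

f/13

Write h = H − f = f²/(N·c). The thin-lens limits are Dn = s·h/(h + (s−f)) and Df = s·h/(h − (s−f)), so DoF = Df − Dn = 2·s·(s−f)·h / (h² − (s−f)²).
That is a quadratic in h: DoF·h² − 2·s·(s−f)·h − DoF·(s−f)² = 0 ⇒ h = (s−f)·(s + √(s² + DoF²)) / DoF = 868 × (910 + √(910² + 286²)) / 286 = 868 × (910 + 953.885) / 286 ≈ 5656.8 mm.
Then N = f²/(c·h) = 42² / (0.024 × 5656.8) = 1764 / 135.76 ≈ 13.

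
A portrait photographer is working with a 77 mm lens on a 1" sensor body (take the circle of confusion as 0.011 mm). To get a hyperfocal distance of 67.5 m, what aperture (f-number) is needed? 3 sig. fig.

Rearrange H = f²/(N·c) + f for N: N = f² / ((H − f)·c).
N = 77² / ((67500 − 77) × 0.011) = 5929 / 741.7 ≈ 7.99.

f/7.99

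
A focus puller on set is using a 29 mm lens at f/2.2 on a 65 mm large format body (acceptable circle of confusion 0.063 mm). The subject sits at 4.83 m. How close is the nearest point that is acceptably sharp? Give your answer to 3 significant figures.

Hyperfocal distance H = f²/(N·c) + f = 29²/(2.2 × 0.063) + 29 = 841/0.1386 + 29 ≈ 6096.8 mm ≈ 6.097 m.
Near limit Dn = s·(H − f)/(H + s − 2f) = 4830 × (6096.8 − 29) / (6096.8 + 4830 − 2 × 29) = 4830 × 6067.8 / 10868.8 ≈ 2696.5 mm ≈ 2.70 m.

2.70 m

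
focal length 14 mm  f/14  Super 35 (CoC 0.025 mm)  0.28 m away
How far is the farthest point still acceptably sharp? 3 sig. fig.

0.533 m

Hyperfocal distance H = f²/(N·c) + f = 14²/(14 × 0.025) + 14 = 196/0.35 + 14 ≈ 574.0 mm ≈ 0.574 m.
Far limit Df = s·(H − f)/(H − s) = 280 × (574.0 − 14) / (574.0 − 280) = 280 × 560.0 / 294.0 ≈ 533.33 mm ≈ 0.533 m.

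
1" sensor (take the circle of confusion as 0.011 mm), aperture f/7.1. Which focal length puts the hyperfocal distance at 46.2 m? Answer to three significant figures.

From H = f²/(N·c) + f, with f ≪ H: f ≈ √(H·N·c) = √(46200 × 7.1 × 0.011) = √3608.2 ≈ 60.07 mm.
Exact: f² + N·c·f − N·c·H = 0 ⇒ f = (−N·c + √((N·c)² + 4·N·c·H))/2 = (−0.0781 + √14433)/2 ≈ 60.029 mm ≈ 60.0 mm.

60.0 mm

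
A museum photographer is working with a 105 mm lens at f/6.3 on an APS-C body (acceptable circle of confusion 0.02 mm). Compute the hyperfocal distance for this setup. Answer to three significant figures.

Hyperfocal distance H = f²/(N·c) + f = 105²/(6.3 × 0.02) + 105 = 11025/0.126 + 105 ≈ 87605.0 mm ≈ 87.6 m.

87.6 m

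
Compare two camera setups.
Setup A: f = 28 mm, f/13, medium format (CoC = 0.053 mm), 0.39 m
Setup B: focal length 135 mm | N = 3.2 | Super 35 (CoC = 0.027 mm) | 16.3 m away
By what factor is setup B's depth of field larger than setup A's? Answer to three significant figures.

Setup A: H = 28²/(13×0.053) + 28 ≈ 1165.9 mm; DoF = Df − Dn = 571.96 − 295.87 ≈ 276.09 mm.
Setup B: H = 135²/(3.2×0.027) + 135 ≈ 211072.5 mm; DoF = Df − Dn = 17652.8 − 15139.8 ≈ 2513.0 mm.
Ratio = 2513.0 / 276.09 ≈ 9.10.

9.10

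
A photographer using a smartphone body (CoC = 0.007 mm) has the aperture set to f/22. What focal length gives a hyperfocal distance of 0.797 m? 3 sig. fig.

From H = f²/(N·c) + f, with f ≪ H: f ≈ √(H·N·c) = √(797 × 22 × 0.007) = √122.74 ≈ 11.08 mm.
Exact: f² + N·c·f − N·c·H = 0 ⇒ f = (−N·c + √((N·c)² + 4·N·c·H))/2 = (−0.154 + √490.98)/2 ≈ 11.002 mm ≈ 11.0 mm.

11.0 mm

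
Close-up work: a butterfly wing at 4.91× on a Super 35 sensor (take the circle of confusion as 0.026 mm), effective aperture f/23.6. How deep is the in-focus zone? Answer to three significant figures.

At magnification m, DoF ≈ 2·N_eff·c/m² = 2 × 23.6 × 0.026 / 4.91² = 1.227 / 24.11 ≈ 0.0509 mm.

0.0509 mm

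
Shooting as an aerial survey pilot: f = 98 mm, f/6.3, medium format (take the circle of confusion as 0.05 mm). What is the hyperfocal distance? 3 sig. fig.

30.6 m

Hyperfocal distance H = f²/(N·c) + f = 98²/(6.3 × 0.05) + 98 = 9604/0.315 + 98 ≈ 30586.9 mm ≈ 30.6 m.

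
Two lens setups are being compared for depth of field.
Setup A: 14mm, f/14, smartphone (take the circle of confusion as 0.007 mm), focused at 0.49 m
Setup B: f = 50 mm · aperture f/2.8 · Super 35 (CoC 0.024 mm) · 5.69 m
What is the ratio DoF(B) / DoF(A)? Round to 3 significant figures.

Setup A: H = 14²/(14×0.007) + 14 ≈ 2014.0 mm; DoF = Df − Dn = 643.04 − 395.80 ≈ 247.24 mm.
Setup B: H = 50²/(2.8×0.024) + 50 ≈ 37252.4 mm; DoF = Df − Dn = 6706.8 − 4940.9 ≈ 1765.9 mm.
Ratio = 1765.9 / 247.24 ≈ 7.14.

7.14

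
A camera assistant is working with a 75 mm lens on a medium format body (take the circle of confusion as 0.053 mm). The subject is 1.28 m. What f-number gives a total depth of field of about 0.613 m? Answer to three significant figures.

f/20

Write h = H − f = f²/(N·c). The thin-lens limits are Dn = s·h/(h + (s−f)) and Df = s·h/(h − (s−f)), so DoF = Df − Dn = 2·s·(s−f)·h / (h² − (s−f)²).
That is a quadratic in h: DoF·h² − 2·s·(s−f)·h − DoF·(s−f)² = 0 ⇒ h = (s−f)·(s + √(s² + DoF²)) / DoF = 1205 × (1280 + √(1280² + 613²)) / 613 = 1205 × (1280 + 1419.21) / 613 ≈ 5306.0 mm.
Then N = f²/(c·h) = 75² / (0.053 × 5306.0) = 5625 / 281.22 ≈ 20.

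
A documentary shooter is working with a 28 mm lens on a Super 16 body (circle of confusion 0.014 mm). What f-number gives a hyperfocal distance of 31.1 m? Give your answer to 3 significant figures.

f/1.80

Rearrange H = f²/(N·c) + f for N: N = f² / ((H − f)·c).
N = 28² / ((31100 − 28) × 0.014) = 784 / 435.0 ≈ 1.80.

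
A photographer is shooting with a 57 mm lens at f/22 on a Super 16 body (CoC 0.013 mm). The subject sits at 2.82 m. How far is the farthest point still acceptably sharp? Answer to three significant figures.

3.73 m

Hyperfocal distance H = f²/(N·c) + f = 57²/(22 × 0.013) + 57 = 3249/0.286 + 57 ≈ 11417.1 mm ≈ 11.42 m.
Far limit Df = s·(H − f)/(H − s) = 2820 × (11417.1 − 57) / (11417.1 − 2820) = 2820 × 11360.1 / 8597.1 ≈ 3726.3 mm ≈ 3.73 m.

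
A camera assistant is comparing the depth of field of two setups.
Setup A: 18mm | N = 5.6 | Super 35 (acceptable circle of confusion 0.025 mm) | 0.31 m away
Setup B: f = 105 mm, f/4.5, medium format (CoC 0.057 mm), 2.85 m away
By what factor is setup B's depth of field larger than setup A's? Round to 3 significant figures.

Setup A: H = 18²/(5.6×0.025) + 18 ≈ 2332.3 mm; DoF = Df − Dn = 354.761 − 275.269 ≈ 79.492 mm.
Setup B: H = 105²/(4.5×0.057) + 105 ≈ 43087.5 mm; DoF = Df − Dn = 3044.43 − 2678.92 ≈ 365.51 mm.
Ratio = 365.51 / 79.492 ≈ 4.60.

4.60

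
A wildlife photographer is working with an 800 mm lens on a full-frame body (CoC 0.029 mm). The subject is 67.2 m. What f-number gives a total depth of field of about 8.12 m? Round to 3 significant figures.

Write h = H − f = f²/(N·c). The thin-lens limits are Dn = s·h/(h + (s−f)) and Df = s·h/(h − (s−f)), so DoF = Df − Dn = 2·s·(s−f)·h / (h² − (s−f)²).
That is a quadratic in h: DoF·h² − 2·s·(s−f)·h − DoF·(s−f)² = 0 ⇒ h = (s−f)·(s + √(s² + DoF²)) / DoF = 66400 × (67200 + √(67200² + 8120²)) / 8120 = 66400 × (67200 + 67688.8) / 8120 ≈ 1103032 mm.
Then N = f²/(c·h) = 800² / (0.029 × 1103032) = 640000 / 31988 ≈ 20.

f/20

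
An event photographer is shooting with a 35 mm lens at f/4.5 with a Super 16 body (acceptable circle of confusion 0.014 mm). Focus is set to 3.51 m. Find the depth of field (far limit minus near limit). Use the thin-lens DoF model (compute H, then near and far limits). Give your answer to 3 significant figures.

1.30 m

Hyperfocal distance H = f²/(N·c) + f = 35²/(4.5 × 0.014) + 35 = 1225/0.063 + 35 ≈ 19479.4 mm ≈ 19.48 m.
Near limit Dn = s·(H − f)/(H + s − 2f) = 3510 × (19479.4 − 35) / (19479.4 + 3510 − 2 × 35) = 3510 × 19444.4 / 22919.4 ≈ 2977.8 mm.
Far limit Df = s·(H − f)/(H − s) = 3510 × (19479.4 − 35) / (19479.4 − 3510) = 3510 × 19444.4 / 15969.4 ≈ 4273.8 mm.
Depth of field = Df − Dn = 4273.8 − 2977.8 ≈ 1296.0 mm ≈ 1.30 m.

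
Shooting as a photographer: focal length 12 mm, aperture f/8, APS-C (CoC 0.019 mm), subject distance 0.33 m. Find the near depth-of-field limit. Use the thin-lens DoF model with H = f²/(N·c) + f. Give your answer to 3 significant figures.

Hyperfocal distance H = f²/(N·c) + f = 12²/(8 × 0.019) + 12 = 144/0.152 + 12 ≈ 959.4 mm ≈ 0.959 m.
Near limit Dn = s·(H − f)/(H + s − 2f) = 330 × (959.4 − 12) / (959.4 + 330 − 2 × 12) = 330 × 947.4 / 1265.4 ≈ 247.07 mm.

247 mm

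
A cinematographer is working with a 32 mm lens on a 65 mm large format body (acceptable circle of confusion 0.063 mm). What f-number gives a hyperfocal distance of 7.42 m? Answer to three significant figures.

f/2.20

Rearrange H = f²/(N·c) + f for N: N = f² / ((H − f)·c).
N = 32² / ((7420 − 32) × 0.063) = 1024 / 465.4 ≈ 2.20.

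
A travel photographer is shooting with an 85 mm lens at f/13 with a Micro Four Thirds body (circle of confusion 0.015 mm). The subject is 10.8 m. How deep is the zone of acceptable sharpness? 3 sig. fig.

Hyperfocal distance H = f²/(N·c) + f = 85²/(13 × 0.015) + 85 = 7225/0.195 + 85 ≈ 37136.3 mm ≈ 37.14 m.
Near limit Dn = s·(H − f)/(H + s − 2f) = 10800 × (37136.3 − 85) / (37136.3 + 10800 − 2 × 85) = 10800 × 37051.3 / 47766.3 ≈ 8377.3 mm.
Far limit Df = s·(H − f)/(H − s) = 10800 × (37136.3 − 85) / (37136.3 − 10800) = 10800 × 37051.3 / 26336.3 ≈ 15194.0 mm.
Depth of field = Df − Dn = 15194.0 − 8377.3 ≈ 6816.7 mm ≈ 6.82 m.

6.82 m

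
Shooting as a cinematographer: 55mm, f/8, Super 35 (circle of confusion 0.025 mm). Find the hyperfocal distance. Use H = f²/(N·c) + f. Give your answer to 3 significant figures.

Hyperfocal distance H = f²/(N·c) + f = 55²/(8 × 0.025) + 55 = 3025/0.2 + 55 ≈ 15180.0 mm ≈ 15.2 m.

15.2 m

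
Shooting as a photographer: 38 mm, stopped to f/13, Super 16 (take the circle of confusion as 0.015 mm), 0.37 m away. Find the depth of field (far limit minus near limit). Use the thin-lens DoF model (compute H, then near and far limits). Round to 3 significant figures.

33.2 mm

Hyperfocal distance H = f²/(N·c) + f = 38²/(13 × 0.015) + 38 = 1444/0.195 + 38 ≈ 7443.1 mm ≈ 7.443 m.
Near limit Dn = s·(H − f)/(H + s − 2f) = 370 × (7443.1 − 38) / (7443.1 + 370 − 2 × 38) = 370 × 7405.1 / 7737.1 ≈ 354.123 mm.
Far limit Df = s·(H − f)/(H − s) = 370 × (7443.1 − 38) / (7443.1 − 370) = 370 × 7405.1 / 7073.1 ≈ 387.367 mm.
Depth of field = Df − Dn = 387.367 − 354.123 ≈ 33.244 mm.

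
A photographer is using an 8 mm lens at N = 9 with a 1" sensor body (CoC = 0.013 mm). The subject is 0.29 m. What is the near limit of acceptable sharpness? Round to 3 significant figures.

191 mm

Hyperfocal distance H = f²/(N·c) + f = 8²/(9 × 0.013) + 8 = 64/0.117 + 8 ≈ 555.0 mm ≈ 0.555 m.
Near limit Dn = s·(H − f)/(H + s − 2f) = 290 × (555.0 − 8) / (555.0 + 290 − 2 × 8) = 290 × 547.0 / 829.0 ≈ 191.35 mm.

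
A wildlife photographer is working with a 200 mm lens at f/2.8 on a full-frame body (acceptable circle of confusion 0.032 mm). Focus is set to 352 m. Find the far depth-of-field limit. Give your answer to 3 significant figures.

1660 m

Hyperfocal distance H = f²/(N·c) + f = 200²/(2.8 × 0.032) + 200 = 40000/0.0896 + 200 ≈ 446628.6 mm ≈ 446.6 m.
Far limit Df = s·(H − f)/(H − s) = 352000 × (446628.6 − 200) / (446628.6 − 352000) = 352000 × 446428.6 / 94628.6 ≈ 1660628 mm ≈ 1660 m.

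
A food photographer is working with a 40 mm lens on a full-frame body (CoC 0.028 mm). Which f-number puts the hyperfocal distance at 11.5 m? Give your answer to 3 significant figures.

Rearrange H = f²/(N·c) + f for N: N = f² / ((H − f)·c).
N = 40² / ((11500 − 40) × 0.028) = 1600 / 320.9 ≈ 4.99.

f/4.99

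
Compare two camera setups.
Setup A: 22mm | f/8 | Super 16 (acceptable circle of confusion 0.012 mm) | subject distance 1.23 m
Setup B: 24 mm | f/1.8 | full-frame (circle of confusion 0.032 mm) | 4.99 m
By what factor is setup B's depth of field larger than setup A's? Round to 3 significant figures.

10.5

Setup A: H = 22²/(8×0.012) + 22 ≈ 5063.7 mm; DoF = Df − Dn = 1617.58 − 992.25 ≈ 625.33 mm.
Setup B: H = 24²/(1.8×0.032) + 24 ≈ 10024.0 mm; DoF = Df − Dn = 9912.6 − 3334.2 ≈ 6578.4 mm.
Ratio = 6578.4 / 625.33 ≈ 10.5.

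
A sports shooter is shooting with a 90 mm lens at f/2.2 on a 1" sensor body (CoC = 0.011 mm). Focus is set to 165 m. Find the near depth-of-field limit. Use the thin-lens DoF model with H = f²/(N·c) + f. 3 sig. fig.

Hyperfocal distance H = f²/(N·c) + f = 90²/(2.2 × 0.011) + 90 = 8100/0.0242 + 90 ≈ 334800.7 mm ≈ 334.8 m.
Near limit Dn = s·(H − f)/(H + s − 2f) = 165000 × (334800.7 − 90) / (334800.7 + 165000 − 2 × 90) = 165000 × 334710.7 / 499620.7 ≈ 110538 mm ≈ 111 m.

111 m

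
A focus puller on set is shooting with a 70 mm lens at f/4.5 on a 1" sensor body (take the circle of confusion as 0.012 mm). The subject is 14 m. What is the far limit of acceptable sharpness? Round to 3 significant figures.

16.5 m

Hyperfocal distance H = f²/(N·c) + f = 70²/(4.5 × 0.012) + 70 = 4900/0.054 + 70 ≈ 90810.7 mm ≈ 90.81 m.
Far limit Df = s·(H − f)/(H − s) = 14000 × (90810.7 − 70) / (90810.7 − 14000) = 14000 × 90740.7 / 76810.7 ≈ 16539 mm ≈ 16.5 m.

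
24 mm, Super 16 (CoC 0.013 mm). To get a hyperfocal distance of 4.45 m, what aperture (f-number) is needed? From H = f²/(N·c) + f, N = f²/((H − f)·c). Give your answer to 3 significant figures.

Rearrange H = f²/(N·c) + f for N: N = f² / ((H − f)·c).
N = 24² / ((4450 − 24) × 0.013) = 576 / 57.54 ≈ 10.

f/10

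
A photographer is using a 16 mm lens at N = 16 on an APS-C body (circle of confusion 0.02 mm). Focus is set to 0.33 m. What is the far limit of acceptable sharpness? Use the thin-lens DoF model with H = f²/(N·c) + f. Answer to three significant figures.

0.543 m

Hyperfocal distance H = f²/(N·c) + f = 16²/(16 × 0.02) + 16 = 256/0.32 + 16 ≈ 816.0 mm ≈ 0.816 m.
Far limit Df = s·(H − f)/(H − s) = 330 × (816.0 − 16) / (816.0 − 330) = 330 × 800.0 / 486.0 ≈ 543.21 mm ≈ 0.543 m.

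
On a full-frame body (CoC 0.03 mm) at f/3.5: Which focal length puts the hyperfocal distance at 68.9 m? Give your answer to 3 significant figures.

85.0 mm

From H = f²/(N·c) + f, with f ≪ H: f ≈ √(H·N·c) = √(68900 × 3.5 × 0.03) = √7234.5 ≈ 85.06 mm.
Exact: f² + N·c·f − N·c·H = 0 ⇒ f = (−N·c + √((N·c)² + 4·N·c·H))/2 = (−0.105 + √28938)/2 ≈ 85.003 mm ≈ 85.0 mm.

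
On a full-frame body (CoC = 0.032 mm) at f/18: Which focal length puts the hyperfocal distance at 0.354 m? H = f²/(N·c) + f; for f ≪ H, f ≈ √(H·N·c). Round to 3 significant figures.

14.0 mm

From H = f²/(N·c) + f, with f ≪ H: f ≈ √(H·N·c) = √(354 × 18 × 0.032) = √203.90 ≈ 14.28 mm.
Exact: f² + N·c·f − N·c·H = 0 ⇒ f = (−N·c + √((N·c)² + 4·N·c·H))/2 = (−0.576 + √815.95)/2 ≈ 13.994 mm ≈ 14.0 mm.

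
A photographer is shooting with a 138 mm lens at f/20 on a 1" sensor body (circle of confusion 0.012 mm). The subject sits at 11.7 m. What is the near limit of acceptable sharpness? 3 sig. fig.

10.2 m

Hyperfocal distance H = f²/(N·c) + f = 138²/(20 × 0.012) + 138 = 19044/0.24 + 138 ≈ 79488.0 mm ≈ 79.49 m.
Near limit Dn = s·(H − f)/(H + s − 2f) = 11700 × (79488.0 − 138) / (79488.0 + 11700 − 2 × 138) = 11700 × 79350.0 / 90912.0 ≈ 10212 mm ≈ 10.2 m.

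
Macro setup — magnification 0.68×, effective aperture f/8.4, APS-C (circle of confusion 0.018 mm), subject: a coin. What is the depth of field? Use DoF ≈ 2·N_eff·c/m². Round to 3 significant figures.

0.654 mm

At magnification m, DoF ≈ 2·N_eff·c/m² = 2 × 8.4 × 0.018 / 0.68² = 0.3024 / 0.4624 ≈ 0.654 mm.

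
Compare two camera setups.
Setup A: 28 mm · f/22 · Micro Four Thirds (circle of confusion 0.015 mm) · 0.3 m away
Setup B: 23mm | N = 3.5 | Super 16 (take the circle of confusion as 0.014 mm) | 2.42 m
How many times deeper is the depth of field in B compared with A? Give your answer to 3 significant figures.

16.2

Setup A: H = 28²/(22×0.015) + 28 ≈ 2403.8 mm; DoF = Df − Dn = 338.788 − 269.181 ≈ 69.607 mm.
Setup B: H = 23²/(3.5×0.014) + 23 ≈ 10818.9 mm; DoF = Df − Dn = 3110.7 − 1980.3 ≈ 1130.4 mm.
Ratio = 1130.4 / 69.607 ≈ 16.2.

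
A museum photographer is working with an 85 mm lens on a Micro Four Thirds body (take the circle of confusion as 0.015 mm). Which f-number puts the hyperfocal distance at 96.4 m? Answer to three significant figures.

Rearrange H = f²/(N·c) + f for N: N = f² / ((H − f)·c).
N = 85² / ((96400 − 85) × 0.015) = 7225 / 1445 ≈ 5.

f/5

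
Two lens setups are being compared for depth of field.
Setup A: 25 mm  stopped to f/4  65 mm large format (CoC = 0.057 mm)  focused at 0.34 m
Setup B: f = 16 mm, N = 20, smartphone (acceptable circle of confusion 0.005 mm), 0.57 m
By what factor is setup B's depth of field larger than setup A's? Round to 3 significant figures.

Setup A: H = 25²/(4×0.057) + 25 ≈ 2766.2 mm; DoF = Df − Dn = 384.143 − 304.957 ≈ 79.186 mm.
Setup B: H = 16²/(20×0.005) + 16 ≈ 2576.0 mm; DoF = Df − Dn = 727.42 − 468.59 ≈ 258.83 mm.
Ratio = 258.83 / 79.186 ≈ 3.27.

3.27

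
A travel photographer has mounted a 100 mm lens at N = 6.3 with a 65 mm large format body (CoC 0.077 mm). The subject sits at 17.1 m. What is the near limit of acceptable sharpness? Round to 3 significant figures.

Hyperfocal distance H = f²/(N·c) + f = 100²/(6.3 × 0.077) + 100 = 10000/0.4851 + 100 ≈ 20714.3 mm ≈ 20.71 m.
Near limit Dn = s·(H − f)/(H + s − 2f) = 17100 × (20714.3 − 100) / (20714.3 + 17100 − 2 × 100) = 17100 × 20614.3 / 37614.3 ≈ 9371.6 mm ≈ 9.37 m.

9.37 m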